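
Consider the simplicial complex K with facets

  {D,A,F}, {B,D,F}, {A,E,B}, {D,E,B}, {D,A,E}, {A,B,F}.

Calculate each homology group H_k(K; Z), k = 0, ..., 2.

We work with the vertex ordering A < B < D < E < F. The simplices of K, each written with vertices in increasing order, are:

  0-simplices (5): A, B, D, E, F
  1-simplices (9): AB, AD, AE, AF, BD, BE, BF, DE, DF
  2-simplices (6): ABE, ABF, ADE, ADF, BDE, BDF

so the chain groups are C_0 ≅ Z^5, C_1 ≅ Z^9, C_2 ≅ Z^6.

The boundary map ∂_1: C_1 → C_0 sends each edge [p,q] (with p < q) to q − p.
This gives a 5×9 integer matrix of rank 4; reducing to Smith normal form yields diagonal entries (1,1,1,1).

Boundary ∂_2: C_2 → C_1 maps a triangle to the signed sum of its edges. For instance
  ∂ABF = BF − AF + AB,
  ∂BDE = DE − BE + BD.
This gives a 9×6 integer matrix of rank 5; reducing to Smith normal form yields diagonal entries (1,1,1,1,1).

From H_k ≅ ker(∂_k) / im(∂_{k+1}) we obtain:

  H_0: rank C_0 − rank ∂_1 = 5 − 4 = 1, and the invariant factors of ∂_1 are all 1, so H_0 ≅ Z.
  H_1: rank ker ∂_1 − rank ∂_2 = (9 − 4) − 5 = 0, and the invariant factors of ∂_2 are all 1, so H_1 ≅ 0.
  H_2: rank ker ∂_2 − rank ∂_3 = (6 − 5) − 0 = 1, and there is no ∂_3, so H_2 ≅ Z.

As a check, the Euler characteristic is 5 − 9 + 6 = 2, which agrees with 1 − 0 + 1 = 2.

H_0 ≅ Z,  H_1 = 0,  H_2 ≅ Z.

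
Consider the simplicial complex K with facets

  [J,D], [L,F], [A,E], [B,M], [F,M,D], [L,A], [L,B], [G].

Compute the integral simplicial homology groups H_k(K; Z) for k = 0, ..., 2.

H_0 = Z^2,  H_1 = Z,  H_2 = 0.

Fix the vertex order A < B < D < E < F < G < J < L < M and write every simplex with vertices in increasing order. Then dim K = 2 and the simplices of K are:

  0-simplices (9): A, B, D, E, F, G, J, L, M
  1-simplices (9): AE, AL, BL, BM, DF, DJ, DM, FL, FM
  2-simplices (1): DFM

Hence C_0 ≅ Z^9, C_1 ≅ Z^9, C_2 ≅ Z^1.

Boundary ∂_1: C_1 → C_0 sends each edge [p,q] (with p < q) to q − p. For instance
  ∂AE = E − A.
The resulting 9×9 matrix has rank 7, and its Smith normal form has invariant factors (1,1,1,1,1,1,1).

Boundary ∂_2: C_2 → C_1 maps a triangle to the signed sum of its edges. For instance
  ∂DFM = FM − DM + DF.
The 9×1 boundary matrix has rank 1 and Smith normal form diag(1).

Reading off H_k = ker ∂_k / im ∂_{k+1}:

  H_0: rank C_0 − rank ∂_1 = 9 − 7 = 2, and the invariant factors of ∂_1 are all 1, so H_0 ≅ Z^2.
  H_1: rank ker ∂_1 − rank ∂_2 = (9 − 7) − 1 = 1, and the invariant factors of ∂_2 are all 1, so H_1 ≅ Z.
  H_2: rank ker ∂_2 − rank ∂_3 = (1 − 1) − 0 = 0, and there is no ∂_3, so H_2 ≅ 0.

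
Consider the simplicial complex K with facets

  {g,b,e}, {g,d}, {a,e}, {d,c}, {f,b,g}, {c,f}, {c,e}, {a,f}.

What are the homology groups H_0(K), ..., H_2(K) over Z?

K has 7 vertices, 11 edges, 2 triangles.
rank ∂_0 = 0, rank ∂_1 = 6 ⇒ b_0 = 7 − 0 − 6 = 1; all invariant factors of ∂_1 are 1 so no torsion. So H_0 ≅ Z.
rank ∂_1 = 6, rank ∂_2 = 2 ⇒ b_1 = 11 − 6 − 2 = 3; all invariant factors of ∂_2 are 1 so no torsion. So H_1 ≅ Z^3.
rank ∂_2 = 2, rank ∂_3 = 0 ⇒ b_2 = 2 − 2 − 0 = 0. So H_2 ≅ 0.

H_0 = Z,  H_1 = Z^3,  H_2 = 0.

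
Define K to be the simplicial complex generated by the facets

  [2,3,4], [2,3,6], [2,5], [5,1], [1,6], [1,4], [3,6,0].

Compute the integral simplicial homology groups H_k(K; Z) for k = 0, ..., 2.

H_0 = Z,  H_1 = Z^2,  H_2 = 0.

We work with the vertex ordering 0 < 1 < 2 < 3 < 4 < 5 < 6. The simplices of K, each written with vertices in increasing order, are:

  0-simplices (7): [0], [1], [2], [3], [4], [5], [6]
  1-simplices (11): [0,3], [0,6], [1,4], [1,5], [1,6], [2,3], [2,4], [2,5], [2,6], [3,4], [3,6]
  2-simplices (3): [0,3,6], [2,3,4], [2,3,6]

Hence C_0 ≅ Z^7, C_1 ≅ Z^11, C_2 ≅ Z^3.

The boundary map ∂_1: C_1 → C_0 sends each edge [p,q] (with p < q) to q − p. For instance
  ∂[2,4] = [4] − [2].
As a 7×11 matrix over Z this has rank 6, with invariant factors (1,1,1,1,1,1).

The boundary map ∂_2: C_2 → C_1 maps a triangle to the signed sum of its edges. For instance
  ∂[0,3,6] = [3,6] − [0,6] + [0,3],
  ∂[2,3,6] = [3,6] − [2,6] + [2,3].
The resulting 11×3 matrix has rank 3, and its Smith normal form has invariant factors (1,1,1).

From H_k ≅ ker(∂_k) / im(∂_{k+1}) we obtain:

  H_0: rank C_0 − rank ∂_1 = 7 − 6 = 1, and the invariant factors of ∂_1 are all 1, so H_0 ≅ Z.
  H_1: rank ker ∂_1 − rank ∂_2 = (11 − 6) − 3 = 2, and the invariant factors of ∂_2 are all 1, so H_1 ≅ Z^2.
  H_2: rank ker ∂_2 − rank ∂_3 = (3 − 3) − 0 = 0, and there is no ∂_3, so H_2 ≅ 0.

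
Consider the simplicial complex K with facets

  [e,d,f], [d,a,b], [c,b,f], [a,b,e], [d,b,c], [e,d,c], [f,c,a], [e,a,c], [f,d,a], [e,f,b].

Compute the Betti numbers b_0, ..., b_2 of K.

We work with the vertex ordering a < b < c < d < e < f. The simplices of K, each written with vertices in increasing order, are:

  0-simplices (6): a, b, c, d, e, f
  1-simplices (15): ab, ac, ad, ae, af, bc, bd, be, bf, cd, ce, cf, de, df, ef
  2-simplices (10): abd, abe, ace, acf, adf, bcd, bcf, bef, cde, def

giving chain groups C_0 ≅ Z^6, C_1 ≅ Z^15, C_2 ≅ Z^10.

Boundary ∂_1: C_1 → C_0 is given by ∂[p,q] = [q] − [p].
The resulting 6×15 matrix has rank 5, and its Smith normal form has invariant factors (1,1,1,1,1).

∂_2: C_2 → C_1 sends each 2-simplex [p,q,r] to [q,r] − [p,r] + [p,q]. For instance
  ∂bcf = cf − bf + bc,
  ∂ace = ce − ae + ac.
As a 15×10 matrix over Z this has rank 10, with invariant factors (1,1,1,1,1,1,1,1,1,2).

Now H_k = ker ∂_k / im ∂_{k+1}, so:

  H_0: rank C_0 − rank ∂_1 = 6 − 5 = 1, and the invariant factors of ∂_1 are all 1, so H_0 ≅ Z.
  H_1: rank ker ∂_1 − rank ∂_2 = (15 − 5) − 10 = 0, and ∂_2 has invariant factor 2 > 1, so H_1 ≅ Z/2Z.
  H_2: rank ker ∂_2 − rank ∂_3 = (10 − 10) − 0 = 0, and there is no ∂_3, so H_2 ≅ 0.

(K is a triangulation of the real projective plane RP^2.)

Hence the Betti numbers are b_0 = 1, b_1 = 0, b_2 = 0.

b_0 = 1, b_1 = 0, b_2 = 0.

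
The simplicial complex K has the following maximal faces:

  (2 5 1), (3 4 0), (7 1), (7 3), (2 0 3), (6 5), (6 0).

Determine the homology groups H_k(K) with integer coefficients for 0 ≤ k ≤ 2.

H_0 = Z,  H_1 = Z^2,  H_2 = 0.

Take the total order 0 < 1 < 2 < 3 < 4 < 5 < 6 < 7 on the vertex set. Then K (dimension 2) consists of the simplices:

  0-simplices (8): [0], [1], [2], [3], [4], [5], [6], [7]
  1-simplices (12): [0,2], [0,3], [0,4], [0,6], [1,2], [1,5], [1,7], [2,3], [2,5], [3,4], [3,7], [5,6]
  2-simplices (3): [0,2,3], [0,3,4], [1,2,5]

Hence C_0 ≅ Z^8, C_1 ≅ Z^12, C_2 ≅ Z^3.

The boundary map ∂_1: C_1 → C_0 sends each edge [p,q] (with p < q) to q − p. For instance
  ∂[1,5] = [5] − [1].
As a 8×12 matrix over Z this has rank 7, with invariant factors (1,1,1,1,1,1,1).

∂_2: C_2 → C_1 sends each 2-simplex [p,q,r] to [q,r] − [p,r] + [p,q]. For instance
  ∂[0,3,4] = [3,4] − [0,4] + [0,3],
  ∂[1,2,5] = [2,5] − [1,5] + [1,2].
The 12×3 boundary matrix has rank 3 and Smith normal form diag(1,1,1).

From H_k ≅ ker(∂_k) / im(∂_{k+1}) we obtain:

  H_0: rank C_0 − rank ∂_1 = 8 − 7 = 1, and the invariant factors of ∂_1 are all 1, so H_0 ≅ Z.
  H_1: rank ker ∂_1 − rank ∂_2 = (12 − 7) − 3 = 2, and the invariant factors of ∂_2 are all 1, so H_1 ≅ Z^2.
  H_2: rank ker ∂_2 − rank ∂_3 = (3 − 3) − 0 = 0, and there is no ∂_3, so H_2 ≅ 0.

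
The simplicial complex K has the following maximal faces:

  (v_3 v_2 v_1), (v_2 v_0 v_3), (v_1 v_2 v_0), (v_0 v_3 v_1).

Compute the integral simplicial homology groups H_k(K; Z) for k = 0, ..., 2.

H_0 ≅ Z,  H_1 = 0,  H_2 ≅ Z.

Take the total order v_0 < v_1 < v_2 < v_3 on the vertex set. Then K (dimension 2) consists of the simplices:

  0-simplices (4): [v_0], [v_1], [v_2], [v_3]
  1-simplices (6): [v_0,v_1], [v_0,v_2], [v_0,v_3], [v_1,v_2], [v_1,v_3], [v_2,v_3]
  2-simplices (4): [v_0,v_1,v_2], [v_0,v_1,v_3], [v_0,v_2,v_3], [v_1,v_2,v_3]

so the chain groups are C_0 ≅ Z^4, C_1 ≅ Z^6, C_2 ≅ Z^4.

The boundary map ∂_1: C_1 → C_0 is given by ∂[p,q] = [q] − [p]. For instance
  ∂[v_1,v_2] = [v_2] − [v_1].
As a 4×6 matrix over Z this has rank 3, with invariant factors (1,1,1).

The boundary map ∂_2: C_2 → C_1 sends each 2-simplex [p,q,r] to [q,r] − [p,r] + [p,q]. For instance
  ∂[v_0,v_1,v_2] = [v_1,v_2] − [v_0,v_2] + [v_0,v_1],
  ∂[v_1,v_2,v_3] = [v_2,v_3] − [v_1,v_3] + [v_1,v_2].
As a 6×4 matrix over Z this has rank 3, with invariant factors (1,1,1).

Reading off H_k = ker ∂_k / im ∂_{k+1}:

  H_0: rank C_0 − rank ∂_1 = 4 − 3 = 1, and the invariant factors of ∂_1 are all 1, so H_0 ≅ Z.
  H_1: rank ker ∂_1 − rank ∂_2 = (6 − 3) − 3 = 0, and the invariant factors of ∂_2 are all 1, so H_1 ≅ 0.
  H_2: rank ker ∂_2 − rank ∂_3 = (4 − 3) − 0 = 1, and there is no ∂_3, so H_2 ≅ Z.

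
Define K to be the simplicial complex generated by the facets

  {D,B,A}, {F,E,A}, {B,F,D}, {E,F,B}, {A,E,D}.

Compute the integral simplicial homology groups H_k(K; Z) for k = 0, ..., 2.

H_0 ≅ Z,  H_1 ≅ Z,  H_2 = 0.

Take the total order A < B < D < E < F on the vertex set. Then K (dimension 2) consists of the simplices:

  0-simplices (5): A, B, D, E, F
  1-simplices (10): AB, AD, AE, AF, BD, BE, BF, DE, DF, EF
  2-simplices (5): ABD, ADE, AEF, BDF, BEF

giving chain groups C_0 ≅ Z^5, C_1 ≅ Z^10, C_2 ≅ Z^5.

∂_1: C_1 → C_0 maps an edge to its endpoints' difference, ∂[p,q] = q − p. For instance
  ∂BD = D − B.
The 5×10 boundary matrix has rank 4 and Smith normal form diag(1,1,1,1).

∂_2: C_2 → C_1 acts by ∂[p,q,r] = [q,r] − [p,r] + [p,q]. For instance
  ∂ADE = DE − AE + AD,
  ∂AEF = EF − AF + AE.
This gives a 10×5 integer matrix of rank 5; reducing to Smith normal form yields diagonal entries (1,1,1,1,1).

Reading off H_k = ker ∂_k / im ∂_{k+1}:

  H_0: rank C_0 − rank ∂_1 = 5 − 4 = 1, and the invariant factors of ∂_1 are all 1, so H_0 = Z.
  H_1: rank ker ∂_1 − rank ∂_2 = (10 − 4) − 5 = 1, and the invariant factors of ∂_2 are all 1, so H_1 = Z.
  H_2: rank ker ∂_2 − rank ∂_3 = (5 − 5) − 0 = 0, and there is no ∂_3, so H_2 = 0.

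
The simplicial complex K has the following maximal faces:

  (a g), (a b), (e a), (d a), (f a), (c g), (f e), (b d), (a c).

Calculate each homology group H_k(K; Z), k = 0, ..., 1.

We work with the vertex ordering a < b < c < d < e < f < g. The simplices of K, each written with vertices in increasing order, are:

  0-simplices (7): a, b, c, d, e, f, g
  1-simplices (9): ab, ac, ad, ae, af, ag, bd, cg, ef

giving chain groups C_0 ≅ Z^7, C_1 ≅ Z^9.

The boundary map ∂_1: C_1 → C_0 maps an edge to its endpoints' difference, ∂[p,q] = q − p. For instance
  ∂cg = g − c.
This gives a 7×9 integer matrix of rank 6; reducing to Smith normal form yields diagonal entries (1,1,1,1,1,1).

From H_k ≅ ker(∂_k) / im(∂_{k+1}) we obtain:

  H_0: rank C_0 − rank ∂_1 = 7 − 6 = 1, and the invariant factors of ∂_1 are all 1, so H_0 ≅ Z.
  H_1: rank ker ∂_1 − rank ∂_2 = (9 − 6) − 0 = 3, and there is no ∂_2, so H_1 ≅ Z^3.

As a check, the Euler characteristic is 7 − 9 = -2, which agrees with 1 − 3 = -2.

H_0 ≅ Z,  H_1 ≅ Z^3.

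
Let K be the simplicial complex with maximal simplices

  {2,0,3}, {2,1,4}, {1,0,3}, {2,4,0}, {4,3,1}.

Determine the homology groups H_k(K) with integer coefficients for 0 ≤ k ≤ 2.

H_0 = Z,  H_1 = Z,  H_2 = 0.

K has 5 vertices, 10 edges, 5 triangles.
rank ∂_0 = 0, rank ∂_1 = 4 ⇒ b_0 = 5 − 0 − 4 = 1; all invariant factors of ∂_1 are 1 so no torsion. So H_0 = Z.
rank ∂_1 = 4, rank ∂_2 = 5 ⇒ b_1 = 10 − 4 − 5 = 1; all invariant factors of ∂_2 are 1 so no torsion. So H_1 = Z.
rank ∂_2 = 5, rank ∂_3 = 0 ⇒ b_2 = 5 − 5 − 0 = 0. So H_2 = 0.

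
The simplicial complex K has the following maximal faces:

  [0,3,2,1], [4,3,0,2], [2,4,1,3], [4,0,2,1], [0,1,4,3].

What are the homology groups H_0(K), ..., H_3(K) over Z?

H_0 = Z,  H_1 = 0,  H_2 = 0,  H_3 = Z.

We work with the vertex ordering 0 < 1 < 2 < 3 < 4. The simplices of K, each written with vertices in increasing order, are:

  0-simplices (5): [0], [1], [2], [3], [4]
  1-simplices (10): [0,1], [0,2], [0,3], [0,4], [1,2], [1,3], [1,4], [2,3], [2,4], [3,4]
  2-simplices (10): [0,1,2], [0,1,3], [0,1,4], [0,2,3], [0,2,4], [0,3,4], [1,2,3], [1,2,4], [1,3,4], [2,3,4]
  3-simplices (5): [0,1,2,3], [0,1,2,4], [0,1,3,4], [0,2,3,4], [1,2,3,4]

Hence C_0 ≅ Z^5, C_1 ≅ Z^10, C_2 ≅ Z^10, C_3 ≅ Z^5.

∂_1: C_1 → C_0 is given by ∂[p,q] = [q] − [p].
As a 5×10 matrix over Z this has rank 4, with invariant factors (1,1,1,1).

Boundary ∂_2: C_2 → C_1 sends each 2-simplex [p,q,r] to [q,r] − [p,r] + [p,q]. For instance
  ∂[0,3,4] = [3,4] − [0,4] + [0,3],
  ∂[0,1,4] = [1,4] − [0,4] + [0,1].
As a 10×10 matrix over Z this has rank 6, with invariant factors (1,1,1,1,1,1).

∂_3: C_3 → C_2 sends each 3-simplex σ to the alternating sum Σ_i (−1)^i (σ with its i-th vertex removed). For instance
  ∂[0,1,2,4] = [1,2,4] − [0,2,4] + [0,1,4] − [0,1,2],
  ∂[0,1,3,4] = [1,3,4] − [0,3,4] + [0,1,4] − [0,1,3].
The 10×5 boundary matrix has rank 4 and Smith normal form diag(1,1,1,1).

Reading off H_k = ker ∂_k / im ∂_{k+1}:

  H_0: rank C_0 − rank ∂_1 = 5 − 4 = 1, and the invariant factors of ∂_1 are all 1, so H_0 = Z.
  H_1: rank ker ∂_1 − rank ∂_2 = (10 − 4) − 6 = 0, and the invariant factors of ∂_2 are all 1, so H_1 = 0.
  H_2: rank ker ∂_2 − rank ∂_3 = (10 − 6) − 4 = 0, and the invariant factors of ∂_3 are all 1, so H_2 = 0.
  H_3: rank ker ∂_3 − rank ∂_4 = (5 − 4) − 0 = 1, and there is no ∂_4, so H_3 = Z.

As a check, the Euler characteristic is 5 − 10 + 10 − 5 = 0, which agrees with 1 − 0 + 0 − 1 = 0.
(K is a triangulation of the 3-sphere S^3.)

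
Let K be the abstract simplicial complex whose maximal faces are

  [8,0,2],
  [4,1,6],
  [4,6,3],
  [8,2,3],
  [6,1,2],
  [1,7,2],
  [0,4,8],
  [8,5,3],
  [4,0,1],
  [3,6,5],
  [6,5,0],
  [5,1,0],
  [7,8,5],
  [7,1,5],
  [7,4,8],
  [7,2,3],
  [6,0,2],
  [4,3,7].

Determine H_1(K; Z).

Take the total order 0 < 1 < 2 < 3 < 4 < 5 < 6 < 7 < 8 on the vertex set. Then K (dimension 2) consists of the simplices:

  0-simplices (9): [0], [1], [2], [3], [4], [5], [6], [7], [8]
  1-simplices (27): (27 of them)
  2-simplices (18): [0,1,4], [0,1,5], [0,2,6], [0,2,8], [0,4,8], [0,5,6], [1,2,6], [1,2,7], [1,4,6], [1,5,7], [2,3,7], [2,3,8], [3,4,6], [3,4,7], [3,5,6], [3,5,8], [4,7,8], [5,7,8]

giving chain groups C_0 ≅ Z^9, C_1 ≅ Z^27, C_2 ≅ Z^18.

Boundary ∂_1: C_1 → C_0 maps an edge to its endpoints' difference, ∂[p,q] = q − p. For instance
  ∂[2,3] = [3] − [2].
This gives a 9×27 integer matrix of rank 8; reducing to Smith normal form yields diagonal entries (1,1,1,1,1,1,1,1).

∂_2: C_2 → C_1 sends each 2-simplex [p,q,r] to [q,r] − [p,r] + [p,q]. For instance
  ∂[2,3,7] = [3,7] − [2,7] + [2,3],
  ∂[5,7,8] = [7,8] − [5,8] + [5,7].
As a 27×18 matrix over Z this has rank 18, with invariant factors (1,1,1,1,1,1,1,1,1,1,1,1,1,1,1,1,1,2).

Reading off H_k = ker ∂_k / im ∂_{k+1}:

  H_1: rank ker ∂_1 − rank ∂_2 = (27 − 8) − 18 = 1, and ∂_2 has invariant factor 2 > 1, so H_1 = Z ⊕ Z/2.

H_1 ≅ Z ⊕ Z/2.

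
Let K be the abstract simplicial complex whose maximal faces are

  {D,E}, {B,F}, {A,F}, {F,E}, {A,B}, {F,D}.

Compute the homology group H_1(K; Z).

Fix the vertex order A < B < D < E < F and write every simplex with vertices in increasing order. Then dim K = 1 and the simplices of K are:

  0-simplices (5): A, B, D, E, F
  1-simplices (6): AB, AF, BF, DE, DF, EF

Hence C_0 ≅ Z^5, C_1 ≅ Z^6.

Boundary ∂_1: C_1 → C_0 maps an edge to its endpoints' difference, ∂[p,q] = q − p. For instance
  ∂BF = F − B.
The 5×6 boundary matrix has rank 4 and Smith normal form diag(1,1,1,1).

Now H_k = ker ∂_k / im ∂_{k+1}, so:

  H_1: rank ker ∂_1 − rank ∂_2 = (6 − 4) − 0 = 2, and there is no ∂_2, so H_1 ≅ Z^2.

H_1 = Z^2.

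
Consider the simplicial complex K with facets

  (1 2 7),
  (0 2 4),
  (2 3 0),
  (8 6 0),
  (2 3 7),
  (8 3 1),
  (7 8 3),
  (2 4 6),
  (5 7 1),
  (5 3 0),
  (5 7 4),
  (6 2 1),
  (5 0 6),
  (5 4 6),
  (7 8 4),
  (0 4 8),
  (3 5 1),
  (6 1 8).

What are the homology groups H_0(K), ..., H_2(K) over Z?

Fix the vertex order 0 < 1 < 2 < 3 < 4 < 5 < 6 < 7 < 8 and write every simplex with vertices in increasing order. Then dim K = 2 and the simplices of K are:

  0-simplices (9): [0], [1], [2], [3], [4], [5], [6], [7], [8]
  1-simplices (27): (27 of them)
  2-simplices (18): [0,2,3], [0,2,4], [0,3,5], [0,4,8], [0,5,6], [0,6,8], [1,2,6], [1,2,7], [1,3,5], [1,3,8], [1,5,7], [1,6,8], [2,3,7], [2,4,6], [3,7,8], [4,5,6], [4,5,7], [4,7,8]

so the chain groups are C_0 ≅ Z^9, C_1 ≅ Z^27, C_2 ≅ Z^18.

The boundary map ∂_1: C_1 → C_0 is given by ∂[p,q] = [q] − [p]. For instance
  ∂[1,8] = [8] − [1].
This gives a 9×27 integer matrix of rank 8; reducing to Smith normal form yields diagonal entries (1,1,1,1,1,1,1,1).

The boundary map ∂_2: C_2 → C_1 sends each 2-simplex [p,q,r] to [q,r] − [p,r] + [p,q]. For instance
  ∂[0,5,6] = [5,6] − [0,6] + [0,5],
  ∂[0,2,4] = [2,4] − [0,4] + [0,2].
The 27×18 boundary matrix has rank 18 and Smith normal form diag(1,1,1,1,1,1,1,1,1,1,1,1,1,1,1,1,1,2).

From H_k ≅ ker(∂_k) / im(∂_{k+1}) we obtain:

  H_0: rank C_0 − rank ∂_1 = 9 − 8 = 1, and the invariant factors of ∂_1 are all 1, so H_0 ≅ Z.
  H_1: rank ker ∂_1 − rank ∂_2 = (27 − 8) − 18 = 1, and ∂_2 has invariant factor 2 > 1, so H_1 ≅ Z ⊕ Z/2.
  H_2: rank ker ∂_2 − rank ∂_3 = (18 − 18) − 0 = 0, and there is no ∂_3, so H_2 ≅ 0.

H_0 ≅ Z,  H_1 ≅ Z ⊕ Z/2,  H_2 = 0.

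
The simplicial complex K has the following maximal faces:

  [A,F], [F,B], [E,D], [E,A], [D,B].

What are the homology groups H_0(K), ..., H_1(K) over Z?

H_0 = Z,  H_1 = Z.

Order the vertices as A < B < D < E < F. Listing each simplex with vertices in this order, K has dimension 1 with simplices:

  0-simplices (5): A, B, D, E, F
  1-simplices (5): AE, AF, BD, BF, DE

Hence C_0 ≅ Z^5, C_1 ≅ Z^5.

The boundary map ∂_1: C_1 → C_0 is given by ∂[p,q] = [q] − [p].
The 5×5 boundary matrix has rank 4 and Smith normal form diag(1,1,1,1).

Now H_k = ker ∂_k / im ∂_{k+1}, so:

  H_0: rank C_0 − rank ∂_1 = 5 − 4 = 1, and the invariant factors of ∂_1 are all 1, so H_0 ≅ Z.
  H_1: rank ker ∂_1 − rank ∂_2 = (5 − 4) − 0 = 1, and there is no ∂_2, so H_1 ≅ Z.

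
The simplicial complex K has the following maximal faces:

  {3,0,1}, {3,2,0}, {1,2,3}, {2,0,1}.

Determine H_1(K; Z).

H_1 ≅ 0.

Take the total order 0 < 1 < 2 < 3 on the vertex set. Then K (dimension 2) consists of the simplices:

  0-simplices (4): [0], [1], [2], [3]
  1-simplices (6): [0,1], [0,2], [0,3], [1,2], [1,3], [2,3]
  2-simplices (4): [0,1,2], [0,1,3], [0,2,3], [1,2,3]

so the chain groups are C_0 ≅ Z^4, C_1 ≅ Z^6, C_2 ≅ Z^4.

∂_1: C_1 → C_0 is given by ∂[p,q] = [q] − [p]. For instance
  ∂[1,2] = [2] − [1].
This gives a 4×6 integer matrix of rank 3; reducing to Smith normal form yields diagonal entries (1,1,1).

The boundary map ∂_2: C_2 → C_1 sends each 2-simplex [p,q,r] to [q,r] − [p,r] + [p,q]. For instance
  ∂[0,2,3] = [2,3] − [0,3] + [0,2],
  ∂[0,1,3] = [1,3] − [0,3] + [0,1].
The 6×4 boundary matrix has rank 3 and Smith normal form diag(1,1,1).

From H_k ≅ ker(∂_k) / im(∂_{k+1}) we obtain:

  H_1: rank ker ∂_1 − rank ∂_2 = (6 − 3) − 3 = 0, and the invariant factors of ∂_2 are all 1, so H_1 ≅ 0.

(K is a triangulation of the 2-sphere S^2.)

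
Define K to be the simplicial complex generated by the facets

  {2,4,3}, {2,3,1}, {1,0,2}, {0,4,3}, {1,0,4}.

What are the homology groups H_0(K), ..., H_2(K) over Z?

Take the total order 0 < 1 < 2 < 3 < 4 on the vertex set. Then K (dimension 2) consists of the simplices:

  0-simplices (5): [0], [1], [2], [3], [4]
  1-simplices (10): [0,1], [0,2], [0,3], [0,4], [1,2], [1,3], [1,4], [2,3], [2,4], [3,4]
  2-simplices (5): [0,1,2], [0,1,4], [0,3,4], [1,2,3], [2,3,4]

Hence C_0 ≅ Z^5, C_1 ≅ Z^10, C_2 ≅ Z^5.

∂_1: C_1 → C_0 is given by ∂[p,q] = [q] − [p].
This gives a 5×10 integer matrix of rank 4; reducing to Smith normal form yields diagonal entries (1,1,1,1).

The boundary map ∂_2: C_2 → C_1 maps a triangle to the signed sum of its edges. For instance
  ∂[0,1,4] = [1,4] − [0,4] + [0,1],
  ∂[1,2,3] = [2,3] − [1,3] + [1,2].
As a 10×5 matrix over Z this has rank 5, with invariant factors (1,1,1,1,1).

Reading off H_k = ker ∂_k / im ∂_{k+1}:

  H_0: rank C_0 − rank ∂_1 = 5 − 4 = 1, and the invariant factors of ∂_1 are all 1, so H_0 = Z.
  H_1: rank ker ∂_1 − rank ∂_2 = (10 − 4) − 5 = 1, and the invariant factors of ∂_2 are all 1, so H_1 = Z.
  H_2: rank ker ∂_2 − rank ∂_3 = (5 − 5) − 0 = 0, and there is no ∂_3, so H_2 = 0.

H_0 ≅ Z,  H_1 ≅ Z,  H_2 = 0.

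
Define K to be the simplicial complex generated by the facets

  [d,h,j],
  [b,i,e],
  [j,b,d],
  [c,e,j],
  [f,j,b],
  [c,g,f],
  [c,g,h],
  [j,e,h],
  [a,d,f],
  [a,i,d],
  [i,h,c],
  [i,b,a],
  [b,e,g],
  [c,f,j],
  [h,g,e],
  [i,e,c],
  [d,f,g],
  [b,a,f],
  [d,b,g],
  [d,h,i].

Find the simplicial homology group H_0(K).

Take the total order a < b < c < d < e < f < g < h < i < j on the vertex set. Then K (dimension 2) consists of the simplices:

  0-simplices (10): a, b, c, d, e, f, g, h, i, j
  1-simplices (30): ab, ad, af, ai, bd, be, bf, bg, bi, bj, ce, cf, cg, ch, ci, cj, df, dg, dh, di, dj, eg, eh, ei, ej, fg, fj, gh, hi, hj
  2-simplices (20): abf, abi, adf, adi, bdg, bdj, beg, bei, bfj, cei, cej, cfg, cfj, cgh, chi, dfg, dhi, dhj, egh, ehj

giving chain groups C_0 ≅ Z^10, C_1 ≅ Z^30, C_2 ≅ Z^20.

∂_1: C_1 → C_0 sends each edge [p,q] (with p < q) to q − p.
This gives a 10×30 integer matrix of rank 9; reducing to Smith normal form yields diagonal entries (1,1,1,1,1,1,1,1,1).

∂_2: C_2 → C_1 acts by ∂[p,q,r] = [q,r] − [p,r] + [p,q]. For instance
  ∂adf = df − af + ad,
  ∂cfg = fg − cg + cf.
This gives a 30×20 integer matrix of rank 20; reducing to Smith normal form yields diagonal entries (1,1,1,1,1,1,1,1,1,1,1,1,1,1,1,1,1,1,1,2).

Reading off H_k = ker ∂_k / im ∂_{k+1}:

  H_0: rank C_0 − rank ∂_1 = 10 − 9 = 1, and the invariant factors of ∂_1 are all 1, so H_0 = Z.

(K is a triangulation of the Klein bottle.)

H_0 = Z.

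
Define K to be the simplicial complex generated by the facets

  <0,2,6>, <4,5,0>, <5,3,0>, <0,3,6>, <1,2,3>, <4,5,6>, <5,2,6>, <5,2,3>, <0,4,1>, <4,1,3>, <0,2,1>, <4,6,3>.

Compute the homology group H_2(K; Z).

Fix the vertex order 0 < 1 < 2 < 3 < 4 < 5 < 6 and write every simplex with vertices in increasing order. Then dim K = 2 and the simplices of K are:

  0-simplices (7): [0], [1], [2], [3], [4], [5], [6]
  1-simplices (18): [0,1], [0,2], [0,3], [0,4], [0,5], [0,6], [1,2], [1,3], [1,4], [2,3], [2,5], [2,6], [3,4], [3,5], [3,6], [4,5], [4,6], [5,6]
  2-simplices (12): [0,1,2], [0,1,4], [0,2,6], [0,3,5], [0,3,6], [0,4,5], [1,2,3], [1,3,4], [2,3,5], [2,5,6], [3,4,6], [4,5,6]

giving chain groups C_0 ≅ Z^7, C_1 ≅ Z^18, C_2 ≅ Z^12.

Boundary ∂_1: C_1 → C_0 maps an edge to its endpoints' difference, ∂[p,q] = q − p.
This gives a 7×18 integer matrix of rank 6; reducing to Smith normal form yields diagonal entries (1,1,1,1,1,1).

∂_2: C_2 → C_1 sends each 2-simplex [p,q,r] to [q,r] − [p,r] + [p,q]. For instance
  ∂[1,2,3] = [2,3] − [1,3] + [1,2],
  ∂[0,3,5] = [3,5] − [0,5] + [0,3].
As a 18×12 matrix over Z this has rank 12, with invariant factors (1,1,1,1,1,1,1,1,1,1,1,2).

Computing H_k = (kernel of ∂_k) / (image of ∂_{k+1}):

  H_2: rank ker ∂_2 − rank ∂_3 = (12 − 12) − 0 = 0, and there is no ∂_3, so H_2 ≅ 0.

H_2 = 0.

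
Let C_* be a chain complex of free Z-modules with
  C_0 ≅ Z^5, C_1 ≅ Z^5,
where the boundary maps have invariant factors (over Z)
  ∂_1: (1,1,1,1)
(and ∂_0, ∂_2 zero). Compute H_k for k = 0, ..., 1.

H_0: b_0 = 5 − 0 − 4 = 1; torsion from ∂_1 factors > 1: none. So H_0 ≅ Z.
H_1: b_1 = 5 − 4 − 0 = 1; torsion from ∂_2 factors > 1: none. So H_1 ≅ Z.

H_0 ≅ Z,  H_1 ≅ Z.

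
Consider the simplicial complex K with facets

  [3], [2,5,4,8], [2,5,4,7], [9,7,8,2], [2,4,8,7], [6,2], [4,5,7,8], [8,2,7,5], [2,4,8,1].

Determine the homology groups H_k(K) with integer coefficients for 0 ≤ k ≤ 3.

H_0 ≅ Z^2,  H_1 = 0,  H_2 = 0,  H_3 ≅ Z.

Order the vertices as 1 < 2 < 3 < 4 < 5 < 6 < 7 < 8 < 9. Listing each simplex with vertices in this order, K has dimension 3 with simplices:

  0-simplices (9): [1], [2], [3], [4], [5], [6], [7], [8], [9]
  1-simplices (17): [1,2], [1,4], [1,8], [2,4], [2,5], [2,6], [2,7], [2,8], [2,9], [4,5], [4,7], [4,8], [5,7], [5,8], [7,8], [7,9], [8,9]
  2-simplices (16): [1,2,4], [1,2,8], [1,4,8], [2,4,5], [2,4,7], [2,4,8], [2,5,7], [2,5,8], [2,7,8], [2,7,9], [2,8,9], [4,5,7], [4,5,8], [4,7,8], [5,7,8], [7,8,9]
  3-simplices (7): [1,2,4,8], [2,4,5,7], [2,4,5,8], [2,4,7,8], [2,5,7,8], [2,7,8,9], [4,5,7,8]

giving chain groups C_0 ≅ Z^9, C_1 ≅ Z^17, C_2 ≅ Z^16, C_3 ≅ Z^7.

The boundary map ∂_1: C_1 → C_0 is given by ∂[p,q] = [q] − [p].
The 9×17 boundary matrix has rank 7 and Smith normal form diag(1,1,1,1,1,1,1).

The boundary map ∂_2: C_2 → C_1 acts by ∂[p,q,r] = [q,r] − [p,r] + [p,q]. For instance
  ∂[2,4,5] = [4,5] − [2,5] + [2,4],
  ∂[1,4,8] = [4,8] − [1,8] + [1,4].
This gives a 17×16 integer matrix of rank 10; reducing to Smith normal form yields diagonal entries (1,1,1,1,1,1,1,1,1,1).

∂_3: C_3 → C_2 sends each 3-simplex σ to the alternating sum Σ_i (−1)^i (σ with its i-th vertex removed). For instance
  ∂[2,4,5,8] = [4,5,8] − [2,5,8] + [2,4,8] − [2,4,5],
  ∂[1,2,4,8] = [2,4,8] − [1,4,8] + [1,2,8] − [1,2,4].
The resulting 16×7 matrix has rank 6, and its Smith normal form has invariant factors (1,1,1,1,1,1).

Now H_k = ker ∂_k / im ∂_{k+1}, so:

  H_0: rank C_0 − rank ∂_1 = 9 − 7 = 2, and the invariant factors of ∂_1 are all 1, so H_0 = Z^2.
  H_1: rank ker ∂_1 − rank ∂_2 = (17 − 7) − 10 = 0, and the invariant factors of ∂_2 are all 1, so H_1 = 0.
  H_2: rank ker ∂_2 − rank ∂_3 = (16 − 10) − 6 = 0, and the invariant factors of ∂_3 are all 1, so H_2 = 0.
  H_3: rank ker ∂_3 − rank ∂_4 = (7 − 6) − 0 = 1, and there is no ∂_4, so H_3 = Z.

As a check, the Euler characteristic is 9 − 17 + 16 − 7 = 1, which agrees with 2 − 0 + 0 − 1 = 1.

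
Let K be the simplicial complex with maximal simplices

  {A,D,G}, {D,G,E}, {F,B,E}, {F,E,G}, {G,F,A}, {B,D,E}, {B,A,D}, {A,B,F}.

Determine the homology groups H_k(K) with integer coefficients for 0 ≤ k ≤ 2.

Take the total order A < B < D < E < F < G on the vertex set. Then K (dimension 2) consists of the simplices:

  0-simplices (6): A, B, D, E, F, G
  1-simplices (12): AB, AD, AF, AG, BD, BE, BF, DE, DG, EF, EG, FG
  2-simplices (8): ABD, ABF, ADG, AFG, BDE, BEF, DEG, EFG

Hence C_0 ≅ Z^6, C_1 ≅ Z^12, C_2 ≅ Z^8.

∂_1: C_1 → C_0 is given by ∂[p,q] = [q] − [p].
As a 6×12 matrix over Z this has rank 5, with invariant factors (1,1,1,1,1).

∂_2: C_2 → C_1 sends each 2-simplex [p,q,r] to [q,r] − [p,r] + [p,q]. For instance
  ∂ABD = BD − AD + AB,
  ∂ABF = BF − AF + AB.
This gives a 12×8 integer matrix of rank 7; reducing to Smith normal form yields diagonal entries (1,1,1,1,1,1,1).

From H_k ≅ ker(∂_k) / im(∂_{k+1}) we obtain:

  H_0: rank C_0 − rank ∂_1 = 6 − 5 = 1, and the invariant factors of ∂_1 are all 1, so H_0 = Z.
  H_1: rank ker ∂_1 − rank ∂_2 = (12 − 5) − 7 = 0, and the invariant factors of ∂_2 are all 1, so H_1 = 0.
  H_2: rank ker ∂_2 − rank ∂_3 = (8 − 7) − 0 = 1, and there is no ∂_3, so H_2 = Z.

As a check, the Euler characteristic is 6 − 12 + 8 = 2, which agrees with 1 − 0 + 1 = 2.
(K is a triangulation of the 2-sphere S^2.)

H_0 ≅ Z,  H_1 = 0,  H_2 ≅ Z.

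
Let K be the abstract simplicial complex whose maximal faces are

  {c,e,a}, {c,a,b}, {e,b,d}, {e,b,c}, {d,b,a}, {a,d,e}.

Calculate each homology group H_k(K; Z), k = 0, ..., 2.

H_0 = Z,  H_1 = 0,  H_2 = Z.

Order the vertices as a < b < c < d < e. Listing each simplex with vertices in this order, K has dimension 2 with simplices:

  0-simplices (5): a, b, c, d, e
  1-simplices (9): ab, ac, ad, ae, bc, bd, be, ce, de
  2-simplices (6): abc, abd, ace, ade, bce, bde

giving chain groups C_0 ≅ Z^5, C_1 ≅ Z^9, C_2 ≅ Z^6.

Boundary ∂_1: C_1 → C_0 maps an edge to its endpoints' difference, ∂[p,q] = q − p.
The 5×9 boundary matrix has rank 4 and Smith normal form diag(1,1,1,1).

Boundary ∂_2: C_2 → C_1 sends each 2-simplex [p,q,r] to [q,r] − [p,r] + [p,q]. For instance
  ∂abd = bd − ad + ab,
  ∂ade = de − ae + ad.
This gives a 9×6 integer matrix of rank 5; reducing to Smith normal form yields diagonal entries (1,1,1,1,1).

Reading off H_k = ker ∂_k / im ∂_{k+1}:

  H_0: rank C_0 − rank ∂_1 = 5 − 4 = 1, and the invariant factors of ∂_1 are all 1, so H_0 = Z.
  H_1: rank ker ∂_1 − rank ∂_2 = (9 − 4) − 5 = 0, and the invariant factors of ∂_2 are all 1, so H_1 = 0.
  H_2: rank ker ∂_2 − rank ∂_3 = (6 − 5) − 0 = 1, and there is no ∂_3, so H_2 = Z.

(K is a triangulation of the 2-sphere S^2.)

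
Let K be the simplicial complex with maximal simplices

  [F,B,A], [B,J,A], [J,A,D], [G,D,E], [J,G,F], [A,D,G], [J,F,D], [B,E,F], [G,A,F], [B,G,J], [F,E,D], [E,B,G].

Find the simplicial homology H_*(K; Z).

We work with the vertex ordering A < B < D < E < F < G < J. The simplices of K, each written with vertices in increasing order, are:

  0-simplices (7): A, B, D, E, F, G, J
  1-simplices (18): AB, AD, AF, AG, AJ, BE, BF, BG, BJ, DE, DF, DG, DJ, EF, EG, FG, FJ, GJ
  2-simplices (12): ABF, ABJ, ADG, ADJ, AFG, BEF, BEG, BGJ, DEF, DEG, DFJ, FGJ

giving chain groups C_0 ≅ Z^7, C_1 ≅ Z^18, C_2 ≅ Z^12.

Boundary ∂_1: C_1 → C_0 sends each edge [p,q] (with p < q) to q − p. For instance
  ∂AB = B − A.
The resulting 7×18 matrix has rank 6, and its Smith normal form has invariant factors (1,1,1,1,1,1).

The boundary map ∂_2: C_2 → C_1 acts by ∂[p,q,r] = [q,r] − [p,r] + [p,q]. For instance
  ∂ABJ = BJ − AJ + AB,
  ∂DEF = EF − DF + DE.
This gives a 18×12 integer matrix of rank 12; reducing to Smith normal form yields diagonal entries (1,1,1,1,1,1,1,1,1,1,1,2).

Now H_k = ker ∂_k / im ∂_{k+1}, so:

  H_0: rank C_0 − rank ∂_1 = 7 − 6 = 1, and the invariant factors of ∂_1 are all 1, so H_0 ≅ Z.
  H_1: rank ker ∂_1 − rank ∂_2 = (18 − 6) − 12 = 0, and ∂_2 has invariant factor 2 > 1, so H_1 ≅ Z/2Z.
  H_2: rank ker ∂_2 − rank ∂_3 = (12 − 12) − 0 = 0, and there is no ∂_3, so H_2 ≅ 0.

H_0 ≅ Z,  H_1 ≅ Z/2Z,  H_2 = 0.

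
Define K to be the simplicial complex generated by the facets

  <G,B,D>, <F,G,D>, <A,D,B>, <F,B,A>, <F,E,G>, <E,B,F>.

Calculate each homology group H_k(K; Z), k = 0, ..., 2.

Take the total order A < B < D < E < F < G on the vertex set. Then K (dimension 2) consists of the simplices:

  0-simplices (6): A, B, D, E, F, G
  1-simplices (12): AB, AD, AF, BD, BE, BF, BG, DF, DG, EF, EG, FG
  2-simplices (6): ABD, ABF, BDG, BEF, DFG, EFG

Hence C_0 ≅ Z^6, C_1 ≅ Z^12, C_2 ≅ Z^6.

∂_1: C_1 → C_0 maps an edge to its endpoints' difference, ∂[p,q] = q − p. For instance
  ∂BG = G − B.
The 6×12 boundary matrix has rank 5 and Smith normal form diag(1,1,1,1,1).

Boundary ∂_2: C_2 → C_1 acts by ∂[p,q,r] = [q,r] − [p,r] + [p,q]. For instance
  ∂EFG = FG − EG + EF,
  ∂BEF = EF − BF + BE.
The resulting 12×6 matrix has rank 6, and its Smith normal form has invariant factors (1,1,1,1,1,1).

From H_k ≅ ker(∂_k) / im(∂_{k+1}) we obtain:

  H_0: rank C_0 − rank ∂_1 = 6 − 5 = 1, and the invariant factors of ∂_1 are all 1, so H_0 = Z.
  H_1: rank ker ∂_1 − rank ∂_2 = (12 − 5) − 6 = 1, and the invariant factors of ∂_2 are all 1, so H_1 = Z.
  H_2: rank ker ∂_2 − rank ∂_3 = (6 − 6) − 0 = 0, and there is no ∂_3, so H_2 = 0.

As a check, the Euler characteristic is 6 − 12 + 6 = 0, which agrees with 1 − 1 + 0 = 0.

H_0 ≅ Z,  H_1 ≅ Z,  H_2 = 0.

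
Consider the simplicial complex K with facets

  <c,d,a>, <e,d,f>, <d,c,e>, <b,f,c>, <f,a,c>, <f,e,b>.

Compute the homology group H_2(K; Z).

We work with the vertex ordering a < b < c < d < e < f. The simplices of K, each written with vertices in increasing order, are:

  0-simplices (6): a, b, c, d, e, f
  1-simplices (12): ac, ad, af, bc, be, bf, cd, ce, cf, de, df, ef
  2-simplices (6): acd, acf, bcf, bef, cde, def

Hence C_0 ≅ Z^6, C_1 ≅ Z^12, C_2 ≅ Z^6.

∂_1: C_1 → C_0 maps an edge to its endpoints' difference, ∂[p,q] = q − p.
The 6×12 boundary matrix has rank 5 and Smith normal form diag(1,1,1,1,1).

∂_2: C_2 → C_1 acts by ∂[p,q,r] = [q,r] − [p,r] + [p,q]. For instance
  ∂acf = cf − af + ac,
  ∂bef = ef − bf + be.
As a 12×6 matrix over Z this has rank 6, with invariant factors (1,1,1,1,1,1).

Computing H_k = (kernel of ∂_k) / (image of ∂_{k+1}):

  H_2: rank ker ∂_2 − rank ∂_3 = (6 − 6) − 0 = 0, and there is no ∂_3, so H_2 = 0.

H_2 ≅ 0.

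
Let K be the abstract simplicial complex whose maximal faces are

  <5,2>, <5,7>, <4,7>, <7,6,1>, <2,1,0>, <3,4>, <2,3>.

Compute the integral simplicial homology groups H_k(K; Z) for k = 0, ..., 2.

Fix the vertex order 0 < 1 < 2 < 3 < 4 < 5 < 6 < 7 and write every simplex with vertices in increasing order. Then dim K = 2 and the simplices of K are:

  0-simplices (8): [0], [1], [2], [3], [4], [5], [6], [7]
  1-simplices (11): [0,1], [0,2], [1,2], [1,6], [1,7], [2,3], [2,5], [3,4], [4,7], [5,7], [6,7]
  2-simplices (2): [0,1,2], [1,6,7]

Hence C_0 ≅ Z^8, C_1 ≅ Z^11, C_2 ≅ Z^2.

Boundary ∂_1: C_1 → C_0 is given by ∂[p,q] = [q] − [p]. For instance
  ∂[1,2] = [2] − [1].
As a 8×11 matrix over Z this has rank 7, with invariant factors (1,1,1,1,1,1,1).

∂_2: C_2 → C_1 acts by ∂[p,q,r] = [q,r] − [p,r] + [p,q]. For instance
  ∂[1,6,7] = [6,7] − [1,7] + [1,6],
  ∂[0,1,2] = [1,2] − [0,2] + [0,1].
As a 11×2 matrix over Z this has rank 2, with invariant factors (1,1).

Reading off H_k = ker ∂_k / im ∂_{k+1}:

  H_0: rank C_0 − rank ∂_1 = 8 − 7 = 1, and the invariant factors of ∂_1 are all 1, so H_0 = Z.
  H_1: rank ker ∂_1 − rank ∂_2 = (11 − 7) − 2 = 2, and the invariant factors of ∂_2 are all 1, so H_1 = Z^2.
  H_2: rank ker ∂_2 − rank ∂_3 = (2 − 2) − 0 = 0, and there is no ∂_3, so H_2 = 0.

H_0 ≅ Z,  H_1 ≅ Z^2,  H_2 = 0.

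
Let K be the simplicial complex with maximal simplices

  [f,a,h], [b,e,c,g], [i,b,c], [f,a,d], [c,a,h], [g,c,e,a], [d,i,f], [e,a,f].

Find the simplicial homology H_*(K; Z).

H_0 ≅ Z,  H_1 ≅ Z,  H_2 = 0,  H_3 = 0.

Order the vertices as a < b < c < d < e < f < g < h < i. Listing each simplex with vertices in this order, K has dimension 3 with simplices:

  0-simplices (9): a, b, c, d, e, f, g, h, i
  1-simplices (20): ac, ad, ae, af, ag, ah, bc, be, bg, bi, ce, cg, ch, ci, df, di, ef, eg, fh, fi
  2-simplices (13): ace, acg, ach, adf, aef, aeg, afh, bce, bcg, bci, beg, ceg, dfi
  3-simplices (2): aceg, bceg

so the chain groups are C_0 ≅ Z^9, C_1 ≅ Z^20, C_2 ≅ Z^13, C_3 ≅ Z^2.

The boundary map ∂_1: C_1 → C_0 sends each edge [p,q] (with p < q) to q − p.
The 9×20 boundary matrix has rank 8 and Smith normal form diag(1,1,1,1,1,1,1,1).

Boundary ∂_2: C_2 → C_1 sends each 2-simplex [p,q,r] to [q,r] − [p,r] + [p,q]. For instance
  ∂adf = df − af + ad,
  ∂aef = ef − af + ae.
The 20×13 boundary matrix has rank 11 and Smith normal form diag(1,1,1,1,1,1,1,1,1,1,1).

The boundary map ∂_3: C_3 → C_2 sends each 3-simplex σ to the alternating sum Σ_i (−1)^i (σ with its i-th vertex removed). For instance
  ∂bceg = ceg − beg + bcg − bce,
  ∂aceg = ceg − aeg + acg − ace.
The 13×2 boundary matrix has rank 2 and Smith normal form diag(1,1).

Computing H_k = (kernel of ∂_k) / (image of ∂_{k+1}):

  H_0: rank C_0 − rank ∂_1 = 9 − 8 = 1, and the invariant factors of ∂_1 are all 1, so H_0 = Z.
  H_1: rank ker ∂_1 − rank ∂_2 = (20 − 8) − 11 = 1, and the invariant factors of ∂_2 are all 1, so H_1 = Z.
  H_2: rank ker ∂_2 − rank ∂_3 = (13 − 11) − 2 = 0, and the invariant factors of ∂_3 are all 1, so H_2 = 0.
  H_3: rank ker ∂_3 − rank ∂_4 = (2 − 2) − 0 = 0, and there is no ∂_4, so H_3 = 0.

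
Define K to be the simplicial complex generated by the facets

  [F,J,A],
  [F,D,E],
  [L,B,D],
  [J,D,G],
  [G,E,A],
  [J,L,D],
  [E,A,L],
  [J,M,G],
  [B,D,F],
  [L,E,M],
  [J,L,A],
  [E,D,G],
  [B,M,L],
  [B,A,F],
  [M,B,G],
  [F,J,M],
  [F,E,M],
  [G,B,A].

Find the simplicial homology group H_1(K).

K has 9 vertices, 27 edges, 18 triangles.
rank ∂_1 = 8, rank ∂_2 = 17 ⇒ b_1 = 27 − 8 − 17 = 2; all invariant factors of ∂_2 are 1 so no torsion. So H_1 ≅ Z^2.

H_1 = Z^2.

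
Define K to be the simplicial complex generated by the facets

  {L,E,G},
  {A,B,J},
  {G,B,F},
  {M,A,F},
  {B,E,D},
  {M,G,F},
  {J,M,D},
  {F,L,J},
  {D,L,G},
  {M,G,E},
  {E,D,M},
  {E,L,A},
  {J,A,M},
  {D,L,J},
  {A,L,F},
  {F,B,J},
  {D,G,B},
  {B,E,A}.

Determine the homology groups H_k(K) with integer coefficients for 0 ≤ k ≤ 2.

Order the vertices as A < B < D < E < F < G < J < L < M. Listing each simplex with vertices in this order, K has dimension 2 with simplices:

  0-simplices (9): A, B, D, E, F, G, J, L, M
  1-simplices (27): AB, AE, AF, AJ, AL, AM, BD, BE, BF, BG, BJ, DE, DG, DJ, DL, DM, EG, EL, EM, FG, FJ, FL, FM, GL, GM, JL, JM
  2-simplices (18): ABE, ABJ, AEL, AFL, AFM, AJM, BDE, BDG, BFG, BFJ, DEM, DGL, DJL, DJM, EGL, EGM, FGM, FJL

Hence C_0 ≅ Z^9, C_1 ≅ Z^27, C_2 ≅ Z^18.

∂_1: C_1 → C_0 is given by ∂[p,q] = [q] − [p]. For instance
  ∂AJ = J − A.
The resulting 9×27 matrix has rank 8, and its Smith normal form has invariant factors (1,1,1,1,1,1,1,1).

Boundary ∂_2: C_2 → C_1 maps a triangle to the signed sum of its edges. For instance
  ∂ABJ = BJ − AJ + AB,
  ∂DEM = EM − DM + DE.
The resulting 27×18 matrix has rank 18, and its Smith normal form has invariant factors (1,1,1,1,1,1,1,1,1,1,1,1,1,1,1,1,1,2).

From H_k ≅ ker(∂_k) / im(∂_{k+1}) we obtain:

  H_0: rank C_0 − rank ∂_1 = 9 − 8 = 1, and the invariant factors of ∂_1 are all 1, so H_0 = Z.
  H_1: rank ker ∂_1 − rank ∂_2 = (27 − 8) − 18 = 1, and ∂_2 has invariant factor 2 > 1, so H_1 = Z ⊕ Z/2.
  H_2: rank ker ∂_2 − rank ∂_3 = (18 − 18) − 0 = 0, and there is no ∂_3, so H_2 = 0.

As a check, the Euler characteristic is 9 − 27 + 18 = 0, which agrees with 1 − 1 + 0 = 0.

H_0 ≅ Z,  H_1 ≅ Z ⊕ Z/2,  H_2 = 0.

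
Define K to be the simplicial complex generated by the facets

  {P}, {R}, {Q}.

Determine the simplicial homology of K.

H_0 = Z^3.

Order the vertices as P < Q < R. Listing each simplex with vertices in this order, K has dimension 0 with simplices:

  0-simplices (3): P, Q, R

Hence C_0 ≅ Z^3.

Now H_k = ker ∂_k / im ∂_{k+1}, so:

  H_0: rank C_0 − rank ∂_1 = 3 − 0 = 3, and there is no ∂_1, so H_0 = Z^3.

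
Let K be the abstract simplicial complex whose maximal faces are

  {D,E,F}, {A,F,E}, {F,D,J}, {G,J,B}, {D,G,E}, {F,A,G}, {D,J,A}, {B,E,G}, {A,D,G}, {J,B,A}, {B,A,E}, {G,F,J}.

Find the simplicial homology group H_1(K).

Order the vertices as A < B < D < E < F < G < J. Listing each simplex with vertices in this order, K has dimension 2 with simplices:

  0-simplices (7): A, B, D, E, F, G, J
  1-simplices (18): AB, AD, AE, AF, AG, AJ, BE, BG, BJ, DE, DF, DG, DJ, EF, EG, FG, FJ, GJ
  2-simplices (12): ABE, ABJ, ADG, ADJ, AEF, AFG, BEG, BGJ, DEF, DEG, DFJ, FGJ

Hence C_0 ≅ Z^7, C_1 ≅ Z^18, C_2 ≅ Z^12.

The boundary map ∂_1: C_1 → C_0 is given by ∂[p,q] = [q] − [p]. For instance
  ∂EG = G − E.
As a 7×18 matrix over Z this has rank 6, with invariant factors (1,1,1,1,1,1).

Boundary ∂_2: C_2 → C_1 maps a triangle to the signed sum of its edges. For instance
  ∂ADG = DG − AG + AD,
  ∂ADJ = DJ − AJ + AD.
As a 18×12 matrix over Z this has rank 12, with invariant factors (1,1,1,1,1,1,1,1,1,1,1,2).

From H_k ≅ ker(∂_k) / im(∂_{k+1}) we obtain:

  H_1: rank ker ∂_1 − rank ∂_2 = (18 − 6) − 12 = 0, and ∂_2 has invariant factor 2 > 1, so H_1 ≅ Z/2.

H_1 ≅ Z/2.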